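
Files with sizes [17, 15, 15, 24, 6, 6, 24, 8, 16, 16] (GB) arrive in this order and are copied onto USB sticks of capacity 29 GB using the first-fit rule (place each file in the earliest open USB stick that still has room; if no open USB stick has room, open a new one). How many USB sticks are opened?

  17 → USB stick 1 (new)  [load 17/29]
  15 → USB stick 2 (new)  [load 15/29]
  15 → USB stick 3 (new)  [load 15/29]
  24 → USB stick 4 (new)  [load 24/29]
  6 → USB stick 1  [load 23/29]
  6 → USB stick 1  [load 29/29]
  24 → USB stick 5 (new)  [load 24/29]
  8 → USB stick 2  [load 23/29]
  16 → USB stick 6 (new)  [load 16/29]
  16 → USB stick 7 (new)  [load 16/29]
7 USB sticks opened.

7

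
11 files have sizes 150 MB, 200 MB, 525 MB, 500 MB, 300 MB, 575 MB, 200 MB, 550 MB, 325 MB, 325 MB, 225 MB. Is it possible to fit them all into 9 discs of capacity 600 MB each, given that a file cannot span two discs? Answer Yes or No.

Yes

A valid assignment using 8 discs:
  disc 1: 575 = 575
  disc 2: 550 = 550
  disc 3: 525 = 525
  disc 4: 500 = 500
  disc 5: 325 + 225 = 550
  disc 6: 325 + 200 = 525
  disc 7: 300 + 200 = 500
  disc 8: 150 = 150
That uses only 8 ≤ 9, so 9 discs are enough.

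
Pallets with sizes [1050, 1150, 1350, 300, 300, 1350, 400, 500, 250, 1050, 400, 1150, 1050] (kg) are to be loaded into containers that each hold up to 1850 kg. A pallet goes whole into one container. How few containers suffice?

7

Total = 1350 + 1350 + 1150 + 1150 + 1050 + 1050 + 1050 + 500 + 400 + 400 + 300 + 300 + 250 = 10300 kg.
Lower bound: ⌈10300/1850⌉ = 6 containers.
Also, 7 pallets each exceed 925 kg, and no two of those can share a container, so at least 7 containers are needed.
A packing using 7 containers:
  container 1: 1350 + 500 = 1850
  container 2: 1350 + 400 = 1750
  container 3: 1150 + 400 + 300 = 1850
  container 4: 1150 + 300 + 250 = 1700
  container 5: 1050 = 1050
  container 6: 1050 = 1050
  container 7: 1050 = 1050
This matches the lower bound, so 7 is optimal.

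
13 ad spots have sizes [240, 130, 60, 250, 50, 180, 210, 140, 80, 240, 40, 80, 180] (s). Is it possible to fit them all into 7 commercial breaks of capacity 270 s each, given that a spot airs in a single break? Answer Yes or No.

Total = 1880 s; ⌈1880/270⌉ = 7.
The bound of 7 does not rule out 7, but exhaustive search shows no assignment into 7 commercial breaks of capacity 270 s exists — the minimum is 8.

No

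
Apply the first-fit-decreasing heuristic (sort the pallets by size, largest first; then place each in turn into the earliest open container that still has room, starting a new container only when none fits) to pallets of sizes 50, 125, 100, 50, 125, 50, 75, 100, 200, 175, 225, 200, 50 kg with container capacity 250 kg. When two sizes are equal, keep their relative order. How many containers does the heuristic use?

7

Sorted descending: 225, 200, 200, 175, 125, 125, 100, 100, 75, 50, 50, 50, 50.
  225 → container 1 (new)  [load 225/250]
  200 → container 2 (new)  [load 200/250]
  200 → container 3 (new)  [load 200/250]
  175 → container 4 (new)  [load 175/250]
  125 → container 5 (new)  [load 125/250]
  125 → container 5  [load 250/250]
  100 → container 6 (new)  [load 100/250]
  100 → container 6  [load 200/250]
  75 → container 4  [load 250/250]
  50 → container 2  [load 250/250]
  50 → container 3  [load 250/250]
  50 → container 6  [load 250/250]
  50 → container 7 (new)  [load 50/250]
7 containers opened.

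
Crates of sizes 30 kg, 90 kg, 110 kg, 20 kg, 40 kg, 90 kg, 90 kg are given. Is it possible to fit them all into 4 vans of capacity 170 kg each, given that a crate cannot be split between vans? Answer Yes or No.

A valid assignment using 4 vans:
  van 1: 110 + 40 + 20 = 170
  van 2: 90 + 30 = 120
  van 3: 90 = 90
  van 4: 90 = 90
Every load is within 170 kg, so 4 vans suffice.

Yes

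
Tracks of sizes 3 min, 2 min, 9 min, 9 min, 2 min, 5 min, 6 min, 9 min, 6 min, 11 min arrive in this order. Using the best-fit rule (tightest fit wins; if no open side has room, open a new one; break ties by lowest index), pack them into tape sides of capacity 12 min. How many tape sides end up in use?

  3 → side 1 (new)  [load 3/12]
  2 → side 1  [load 5/12]
  9 → side 2 (new)  [load 9/12]
  9 → side 3 (new)  [load 9/12]
  2 → side 2  [load 11/12]
  5 → side 1  [load 10/12]
  6 → side 4 (new)  [load 6/12]
  9 → side 5 (new)  [load 9/12]
  6 → side 4  [load 12/12]
  11 → side 6 (new)  [load 11/12]
6 tape sides opened.

6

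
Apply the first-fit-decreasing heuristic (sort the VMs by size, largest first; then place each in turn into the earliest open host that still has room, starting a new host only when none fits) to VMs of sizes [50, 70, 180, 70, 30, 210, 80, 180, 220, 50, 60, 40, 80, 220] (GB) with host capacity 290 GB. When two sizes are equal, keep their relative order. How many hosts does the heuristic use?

6

Sorted descending: 220, 220, 210, 180, 180, 80, 80, 70, 70, 60, 50, 50, 40, 30.
  220 → host 1 (new)  [load 220/290]
  220 → host 2 (new)  [load 220/290]
  210 → host 3 (new)  [load 210/290]
  180 → host 4 (new)  [load 180/290]
  180 → host 5 (new)  [load 180/290]
  80 → host 3  [load 290/290]
  80 → host 4  [load 260/290]
  70 → host 1  [load 290/290]
  70 → host 2  [load 290/290]
  60 → host 5  [load 240/290]
  50 → host 5  [load 290/290]
  50 → host 6 (new)  [load 50/290]
  40 → host 6  [load 90/290]
  30 → host 4  [load 290/290]
6 hosts opened.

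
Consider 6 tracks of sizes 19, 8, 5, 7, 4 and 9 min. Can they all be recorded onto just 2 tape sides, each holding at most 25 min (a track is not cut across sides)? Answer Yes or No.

No

Total = 52 min; ⌈52/25⌉ = 3.
At least 3 tape sides are required, but only 2 are allowed.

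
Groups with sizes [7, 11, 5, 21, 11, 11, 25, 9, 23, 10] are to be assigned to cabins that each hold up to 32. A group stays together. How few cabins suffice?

Total = 25 + 23 + 21 + 11 + 11 + 11 + 10 + 9 + 7 + 5 = 133.
Lower bound: ⌈133/32⌉ = 5 cabins.
A packing using 5 cabins:
  cabin 1: 25 + 7 = 32
  cabin 2: 23 + 9 = 32
  cabin 3: 21 + 11 = 32
  cabin 4: 11 + 11 + 10 = 32
  cabin 5: 5 = 5
This matches the lower bound, so 5 is optimal.

5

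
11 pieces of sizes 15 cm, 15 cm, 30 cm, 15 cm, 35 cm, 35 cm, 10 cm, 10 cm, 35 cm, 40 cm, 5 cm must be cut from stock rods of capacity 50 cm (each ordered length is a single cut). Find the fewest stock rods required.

5

Total = 40 + 35 + 35 + 35 + 30 + 15 + 15 + 15 + 10 + 10 + 5 = 245 cm.
Lower bound: ⌈245/50⌉ = 5 stock rods.
A packing using 5 stock rods:
  stock rod 1: 40 + 10 = 50
  stock rod 2: 35 + 15 = 50
  stock rod 3: 35 + 15 = 50
  stock rod 4: 35 + 15 = 50
  stock rod 5: 30 + 10 + 5 = 45
This matches the lower bound, so 5 is optimal.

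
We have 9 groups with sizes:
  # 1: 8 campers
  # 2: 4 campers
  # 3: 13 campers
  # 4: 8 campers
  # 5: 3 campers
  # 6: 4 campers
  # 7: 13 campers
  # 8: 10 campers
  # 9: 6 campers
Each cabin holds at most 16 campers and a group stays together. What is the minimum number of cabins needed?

5

Total = 13 + 13 + 10 + 8 + 8 + 6 + 4 + 4 + 3 = 69 campers.
Lower bound: ⌈69/16⌉ = 5 cabins.
A packing using 5 cabins:
  cabin 1: 13 + 3 = 16
  cabin 2: 13 = 13
  cabin 3: 10 + 6 = 16
  cabin 4: 8 + 8 = 16
  cabin 5: 4 + 4 = 8
This matches the lower bound, so 5 is optimal.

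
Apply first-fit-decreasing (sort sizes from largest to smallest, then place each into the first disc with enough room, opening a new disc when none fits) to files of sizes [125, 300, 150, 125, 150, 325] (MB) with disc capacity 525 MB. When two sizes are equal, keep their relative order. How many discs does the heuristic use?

3

Sorted descending: 325, 300, 150, 150, 125, 125.
  325 → disc 1 (new)  [load 325/525]
  300 → disc 2 (new)  [load 300/525]
  150 → disc 1  [load 475/525]
  150 → disc 2  [load 450/525]
  125 → disc 3 (new)  [load 125/525]
  125 → disc 3  [load 250/525]
3 discs opened.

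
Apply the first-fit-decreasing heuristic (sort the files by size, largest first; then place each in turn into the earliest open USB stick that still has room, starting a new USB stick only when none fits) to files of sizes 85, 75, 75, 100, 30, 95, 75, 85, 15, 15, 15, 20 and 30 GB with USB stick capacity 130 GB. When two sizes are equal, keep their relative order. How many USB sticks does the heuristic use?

Sorted descending: 100, 95, 85, 85, 75, 75, 75, 30, 30, 20, 15, 15, 15.
  100 → USB stick 1 (new)  [load 100/130]
  95 → USB stick 2 (new)  [load 95/130]
  85 → USB stick 3 (new)  [load 85/130]
  85 → USB stick 4 (new)  [load 85/130]
  75 → USB stick 5 (new)  [load 75/130]
  75 → USB stick 6 (new)  [load 75/130]
  75 → USB stick 7 (new)  [load 75/130]
  30 → USB stick 1  [load 130/130]
  30 → USB stick 2  [load 125/130]
  20 → USB stick 3  [load 105/130]
  15 → USB stick 3  [load 120/130]
  15 → USB stick 4  [load 100/130]
  15 → USB stick 4  [load 115/130]
7 USB sticks opened.

7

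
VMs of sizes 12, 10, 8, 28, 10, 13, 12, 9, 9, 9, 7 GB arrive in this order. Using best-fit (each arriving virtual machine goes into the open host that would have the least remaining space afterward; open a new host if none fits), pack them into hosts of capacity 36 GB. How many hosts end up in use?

4

  12 → host 1 (new)  [load 12/36]
  10 → host 1  [load 22/36]
  8 → host 1  [load 30/36]
  28 → host 2 (new)  [load 28/36]
  10 → host 3 (new)  [load 10/36]
  13 → host 3  [load 23/36]
  12 → host 3  [load 35/36]
  9 → host 4 (new)  [load 9/36]
  9 → host 4  [load 18/36]
  9 → host 4  [load 27/36]
  7 → host 2  [load 35/36]
4 hosts opened.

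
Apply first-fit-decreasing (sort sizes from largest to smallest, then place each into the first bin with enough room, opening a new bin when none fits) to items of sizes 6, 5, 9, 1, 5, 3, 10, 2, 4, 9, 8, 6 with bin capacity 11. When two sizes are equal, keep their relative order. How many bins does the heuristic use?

7

Sorted descending: 10, 9, 9, 8, 6, 6, 5, 5, 4, 3, 2, 1.
  10 → bin 1 (new)  [load 10/11]
  9 → bin 2 (new)  [load 9/11]
  9 → bin 3 (new)  [load 9/11]
  8 → bin 4 (new)  [load 8/11]
  6 → bin 5 (new)  [load 6/11]
  6 → bin 6 (new)  [load 6/11]
  5 → bin 5  [load 11/11]
  5 → bin 6  [load 11/11]
  4 → bin 7 (new)  [load 4/11]
  3 → bin 4  [load 11/11]
  2 → bin 2  [load 11/11]
  1 → bin 1  [load 11/11]
7 bins opened.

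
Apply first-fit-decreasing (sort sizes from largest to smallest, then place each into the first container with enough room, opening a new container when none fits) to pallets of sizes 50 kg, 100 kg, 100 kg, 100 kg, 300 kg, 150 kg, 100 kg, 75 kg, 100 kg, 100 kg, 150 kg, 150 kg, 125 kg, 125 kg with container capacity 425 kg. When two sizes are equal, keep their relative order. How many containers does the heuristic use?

5

Sorted descending: 300, 150, 150, 150, 125, 125, 100, 100, 100, 100, 100, 100, 75, 50.
  300 → container 1 (new)  [load 300/425]
  150 → container 2 (new)  [load 150/425]
  150 → container 2  [load 300/425]
  150 → container 3 (new)  [load 150/425]
  125 → container 1  [load 425/425]
  125 → container 2  [load 425/425]
  100 → container 3  [load 250/425]
  100 → container 3  [load 350/425]
  100 → container 4 (new)  [load 100/425]
  100 → container 4  [load 200/425]
  100 → container 4  [load 300/425]
  100 → container 4  [load 400/425]
  75 → container 3  [load 425/425]
  50 → container 5 (new)  [load 50/425]
5 containers opened.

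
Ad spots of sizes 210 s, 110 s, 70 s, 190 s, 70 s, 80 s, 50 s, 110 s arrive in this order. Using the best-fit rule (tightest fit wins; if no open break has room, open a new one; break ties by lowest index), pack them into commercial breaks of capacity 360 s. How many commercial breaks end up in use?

3

  210 → break 1 (new)  [load 210/360]
  110 → break 1  [load 320/360]
  70 → break 2 (new)  [load 70/360]
  190 → break 2  [load 260/360]
  70 → break 2  [load 330/360]
  80 → break 3 (new)  [load 80/360]
  50 → break 3  [load 130/360]
  110 → break 3  [load 240/360]
3 commercial breaks opened.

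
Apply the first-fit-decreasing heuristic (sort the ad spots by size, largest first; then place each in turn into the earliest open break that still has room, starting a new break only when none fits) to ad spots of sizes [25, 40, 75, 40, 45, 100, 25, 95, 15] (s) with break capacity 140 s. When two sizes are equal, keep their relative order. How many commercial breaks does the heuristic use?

Sorted descending: 100, 95, 75, 45, 40, 40, 25, 25, 15.
  100 → break 1 (new)  [load 100/140]
  95 → break 2 (new)  [load 95/140]
  75 → break 3 (new)  [load 75/140]
  45 → break 2  [load 140/140]
  40 → break 1  [load 140/140]
  40 → break 3  [load 115/140]
  25 → break 3  [load 140/140]
  25 → break 4 (new)  [load 25/140]
  15 → break 4  [load 40/140]
4 commercial breaks opened.

4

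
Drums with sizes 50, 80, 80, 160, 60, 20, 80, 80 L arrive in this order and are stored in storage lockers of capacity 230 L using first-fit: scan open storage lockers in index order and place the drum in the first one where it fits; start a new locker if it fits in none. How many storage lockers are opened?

3

  50 → locker 1 (new)  [load 50/230]
  80 → locker 1  [load 130/230]
  80 → locker 1  [load 210/230]
  160 → locker 2 (new)  [load 160/230]
  60 → locker 2  [load 220/230]
  20 → locker 1  [load 230/230]
  80 → locker 3 (new)  [load 80/230]
  80 → locker 3  [load 160/230]
3 storage lockers opened.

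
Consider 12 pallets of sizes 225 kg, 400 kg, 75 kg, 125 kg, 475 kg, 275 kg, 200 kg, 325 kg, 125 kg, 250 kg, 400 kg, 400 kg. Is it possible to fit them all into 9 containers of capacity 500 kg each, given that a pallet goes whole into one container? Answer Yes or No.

Yes

A valid assignment using 8 containers:
  container 1: 475 = 475
  container 2: 400 + 75 = 475
  container 3: 400 = 400
  container 4: 400 = 400
  container 5: 325 + 125 = 450
  container 6: 275 + 225 = 500
  container 7: 250 + 200 = 450
  container 8: 125 = 125
That uses only 8 ≤ 9, so 9 containers are enough.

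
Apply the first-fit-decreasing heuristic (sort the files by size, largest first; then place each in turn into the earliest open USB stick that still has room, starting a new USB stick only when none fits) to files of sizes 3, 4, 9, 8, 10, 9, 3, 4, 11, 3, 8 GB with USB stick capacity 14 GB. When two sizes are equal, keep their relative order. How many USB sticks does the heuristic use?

6

Sorted descending: 11, 10, 9, 9, 8, 8, 4, 4, 3, 3, 3.
  11 → USB stick 1 (new)  [load 11/14]
  10 → USB stick 2 (new)  [load 10/14]
  9 → USB stick 3 (new)  [load 9/14]
  9 → USB stick 4 (new)  [load 9/14]
  8 → USB stick 5 (new)  [load 8/14]
  8 → USB stick 6 (new)  [load 8/14]
  4 → USB stick 2  [load 14/14]
  4 → USB stick 3  [load 13/14]
  3 → USB stick 1  [load 14/14]
  3 → USB stick 4  [load 12/14]
  3 → USB stick 5  [load 11/14]
6 USB sticks opened.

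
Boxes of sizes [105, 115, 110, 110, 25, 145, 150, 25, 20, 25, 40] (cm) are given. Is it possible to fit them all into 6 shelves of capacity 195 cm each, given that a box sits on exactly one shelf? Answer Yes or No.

Yes

A valid assignment using 6 shelves:
  shelf 1: 150 + 40 = 190
  shelf 2: 145 + 25 + 25 = 195
  shelf 3: 115 + 25 + 20 = 160
  shelf 4: 110 = 110
  shelf 5: 110 = 110
  shelf 6: 105 = 105
Every load is within 195 cm, so 6 shelves suffice.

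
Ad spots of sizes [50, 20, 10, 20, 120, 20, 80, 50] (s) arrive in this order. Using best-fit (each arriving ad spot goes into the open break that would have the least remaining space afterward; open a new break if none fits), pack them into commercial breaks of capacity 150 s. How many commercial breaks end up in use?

  50 → break 1 (new)  [load 50/150]
  20 → break 1  [load 70/150]
  10 → break 1  [load 80/150]
  20 → break 1  [load 100/150]
  120 → break 2 (new)  [load 120/150]
  20 → break 2  [load 140/150]
  80 → break 3 (new)  [load 80/150]
  50 → break 1  [load 150/150]
3 commercial breaks opened.

3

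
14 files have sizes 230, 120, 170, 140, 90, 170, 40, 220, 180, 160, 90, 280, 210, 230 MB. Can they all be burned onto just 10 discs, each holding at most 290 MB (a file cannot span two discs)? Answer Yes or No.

Yes

A valid assignment using 10 discs:
  disc 1: 280 = 280
  disc 2: 230 + 40 = 270
  disc 3: 230 = 230
  disc 4: 220 = 220
  disc 5: 210 = 210
  disc 6: 180 + 90 = 270
  disc 7: 170 + 120 = 290
  disc 8: 170 + 90 = 260
  disc 9: 160 = 160
  disc 10: 140 = 140
Every load is within 290 MB, so 10 discs suffice.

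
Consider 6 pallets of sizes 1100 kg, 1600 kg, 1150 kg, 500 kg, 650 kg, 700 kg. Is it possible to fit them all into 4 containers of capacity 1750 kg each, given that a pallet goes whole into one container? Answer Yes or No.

A valid assignment using 4 containers:
  container 1: 1600 = 1600
  container 2: 1150 + 500 = 1650
  container 3: 1100 + 650 = 1750
  container 4: 700 = 700
Every load is within 1750 kg, so 4 containers suffice.

Yes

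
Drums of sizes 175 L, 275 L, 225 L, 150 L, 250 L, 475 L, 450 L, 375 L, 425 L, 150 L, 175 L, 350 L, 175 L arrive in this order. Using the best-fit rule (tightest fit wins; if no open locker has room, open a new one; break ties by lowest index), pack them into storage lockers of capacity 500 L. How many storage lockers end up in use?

9

  175 → locker 1 (new)  [load 175/500]
  275 → locker 1  [load 450/500]
  225 → locker 2 (new)  [load 225/500]
  150 → locker 2  [load 375/500]
  250 → locker 3 (new)  [load 250/500]
  475 → locker 4 (new)  [load 475/500]
  450 → locker 5 (new)  [load 450/500]
  375 → locker 6 (new)  [load 375/500]
  425 → locker 7 (new)  [load 425/500]
  150 → locker 3  [load 400/500]
  175 → locker 8 (new)  [load 175/500]
  350 → locker 9 (new)  [load 350/500]
  175 → locker 8  [load 350/500]
9 storage lockers opened.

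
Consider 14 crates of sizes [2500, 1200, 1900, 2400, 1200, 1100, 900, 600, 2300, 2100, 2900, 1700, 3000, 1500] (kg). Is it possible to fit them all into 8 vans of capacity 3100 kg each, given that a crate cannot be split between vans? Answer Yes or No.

Total = 25300 kg; ⌈25300/3100⌉ = 9.
At least 9 vans are required, but only 8 are allowed.

No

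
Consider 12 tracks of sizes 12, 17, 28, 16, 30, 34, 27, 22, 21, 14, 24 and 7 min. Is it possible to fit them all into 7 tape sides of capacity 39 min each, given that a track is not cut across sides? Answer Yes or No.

Yes

A valid assignment using 7 tape sides:
  side 1: 34 = 34
  side 2: 30 + 7 = 37
  side 3: 28 = 28
  side 4: 27 + 12 = 39
  side 5: 24 + 14 = 38
  side 6: 22 + 17 = 39
  side 7: 21 + 16 = 37
Every load is within 39 min, so 7 tape sides suffice.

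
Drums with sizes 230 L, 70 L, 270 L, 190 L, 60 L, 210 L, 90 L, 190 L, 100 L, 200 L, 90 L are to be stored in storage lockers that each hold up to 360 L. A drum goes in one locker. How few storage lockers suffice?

Total = 270 + 230 + 210 + 200 + 190 + 190 + 100 + 90 + 90 + 70 + 60 = 1700 L.
Lower bound: ⌈1700/360⌉ = 5 storage lockers.
Also, 6 drums each exceed 180 L, and no two of those can share a locker, so at least 6 storage lockers are needed.
A packing using 6 storage lockers:
  locker 1: 270 + 90 = 360
  locker 2: 230 + 100 = 330
  locker 3: 210 + 90 + 60 = 360
  locker 4: 200 + 70 = 270
  locker 5: 190 = 190
  locker 6: 190 = 190
This matches the lower bound, so 6 is optimal.

6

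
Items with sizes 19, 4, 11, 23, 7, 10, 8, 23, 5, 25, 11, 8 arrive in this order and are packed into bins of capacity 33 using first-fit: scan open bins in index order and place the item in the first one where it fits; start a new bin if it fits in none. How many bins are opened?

6

  19 → bin 1 (new)  [load 19/33]
  4 → bin 1  [load 23/33]
  11 → bin 2 (new)  [load 11/33]
  23 → bin 3 (new)  [load 23/33]
  7 → bin 1  [load 30/33]
  10 → bin 2  [load 21/33]
  8 → bin 2  [load 29/33]
  23 → bin 4 (new)  [load 23/33]
  5 → bin 3  [load 28/33]
  25 → bin 5 (new)  [load 25/33]
  11 → bin 6 (new)  [load 11/33]
  8 → bin 4  [load 31/33]
6 bins opened.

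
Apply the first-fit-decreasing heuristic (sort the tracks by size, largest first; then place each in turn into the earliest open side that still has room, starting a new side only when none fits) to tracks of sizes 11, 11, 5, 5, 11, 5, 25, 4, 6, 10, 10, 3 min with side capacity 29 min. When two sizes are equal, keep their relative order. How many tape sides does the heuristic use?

Sorted descending: 25, 11, 11, 11, 10, 10, 6, 5, 5, 5, 4, 3.
  25 → side 1 (new)  [load 25/29]
  11 → side 2 (new)  [load 11/29]
  11 → side 2  [load 22/29]
  11 → side 3 (new)  [load 11/29]
  10 → side 3  [load 21/29]
  10 → side 4 (new)  [load 10/29]
  6 → side 2  [load 28/29]
  5 → side 3  [load 26/29]
  5 → side 4  [load 15/29]
  5 → side 4  [load 20/29]
  4 → side 1  [load 29/29]
  3 → side 3  [load 29/29]
4 tape sides opened.

4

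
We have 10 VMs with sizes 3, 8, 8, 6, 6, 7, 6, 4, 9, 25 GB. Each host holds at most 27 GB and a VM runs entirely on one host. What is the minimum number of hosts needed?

Total = 25 + 9 + 8 + 8 + 7 + 6 + 6 + 6 + 4 + 3 = 82 GB.
Lower bound: ⌈82/27⌉ = 4 hosts.
A packing using 4 hosts:
  host 1: 25 = 25
  host 2: 9 + 8 + 8 = 25
  host 3: 7 + 6 + 6 + 6 = 25
  host 4: 4 + 3 = 7
This matches the lower bound, so 4 is optimal.

4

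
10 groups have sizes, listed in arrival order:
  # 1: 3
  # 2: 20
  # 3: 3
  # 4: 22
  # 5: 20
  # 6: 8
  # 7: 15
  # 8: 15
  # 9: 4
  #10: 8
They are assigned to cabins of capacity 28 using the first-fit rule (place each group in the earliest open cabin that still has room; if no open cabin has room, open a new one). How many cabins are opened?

5

  3 → cabin 1 (new)  [load 3/28]
  20 → cabin 1  [load 23/28]
  3 → cabin 1  [load 26/28]
  22 → cabin 2 (new)  [load 22/28]
  20 → cabin 3 (new)  [load 20/28]
  8 → cabin 3  [load 28/28]
  15 → cabin 4 (new)  [load 15/28]
  15 → cabin 5 (new)  [load 15/28]
  4 → cabin 2  [load 26/28]
  8 → cabin 4  [load 23/28]
5 cabins opened.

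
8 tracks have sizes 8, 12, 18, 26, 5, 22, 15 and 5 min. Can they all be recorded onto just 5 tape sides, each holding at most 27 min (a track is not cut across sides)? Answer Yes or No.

Yes

A valid assignment using 5 tape sides:
  side 1: 26 = 26
  side 2: 22 + 5 = 27
  side 3: 18 + 8 = 26
  side 4: 15 + 12 = 27
  side 5: 5 = 5
Every load is within 27 min, so 5 tape sides suffice.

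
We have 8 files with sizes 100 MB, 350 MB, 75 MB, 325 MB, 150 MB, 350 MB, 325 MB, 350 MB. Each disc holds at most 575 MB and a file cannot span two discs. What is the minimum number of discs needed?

5

Total = 350 + 350 + 350 + 325 + 325 + 150 + 100 + 75 = 2025 MB.
Lower bound: ⌈2025/575⌉ = 4 discs.
Also, 5 files each exceed 575/2 MB, and no two of those can share a disc, so at least 5 discs are needed.
A packing using 5 discs:
  disc 1: 350 + 150 + 75 = 575
  disc 2: 350 + 100 = 450
  disc 3: 350 = 350
  disc 4: 325 = 325
  disc 5: 325 = 325
This matches the lower bound, so 5 is optimal.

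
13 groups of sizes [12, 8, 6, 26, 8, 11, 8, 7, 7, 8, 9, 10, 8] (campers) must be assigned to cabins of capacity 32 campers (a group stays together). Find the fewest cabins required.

Total = 26 + 12 + 11 + 10 + 9 + 8 + 8 + 8 + 8 + 8 + 7 + 7 + 6 = 128 campers.
Lower bound: ⌈128/32⌉ = 4 cabins.
A packing using 4 cabins:
  cabin 1: 26 + 6 = 32
  cabin 2: 12 + 11 + 9 = 32
  cabin 3: 10 + 8 + 7 + 7 = 32
  cabin 4: 8 + 8 + 8 + 8 = 32
This matches the lower bound, so 4 is optimal.

4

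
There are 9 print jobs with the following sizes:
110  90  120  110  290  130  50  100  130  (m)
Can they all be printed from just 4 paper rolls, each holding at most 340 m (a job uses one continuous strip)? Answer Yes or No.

Yes

A valid assignment using 4 paper rolls:
  roll 1: 290 + 50 = 340
  roll 2: 130 + 130 = 260
  roll 3: 120 + 110 + 110 = 340
  roll 4: 100 + 90 = 190
Every load is within 340 m, so 4 paper rolls suffice.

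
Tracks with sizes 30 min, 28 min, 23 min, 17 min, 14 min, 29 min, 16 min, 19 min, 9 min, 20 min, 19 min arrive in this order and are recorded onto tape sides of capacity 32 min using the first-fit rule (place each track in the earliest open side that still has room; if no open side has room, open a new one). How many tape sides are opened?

  30 → side 1 (new)  [load 30/32]
  28 → side 2 (new)  [load 28/32]
  23 → side 3 (new)  [load 23/32]
  17 → side 4 (new)  [load 17/32]
  14 → side 4  [load 31/32]
  29 → side 5 (new)  [load 29/32]
  16 → side 6 (new)  [load 16/32]
  19 → side 7 (new)  [load 19/32]
  9 → side 3  [load 32/32]
  20 → side 8 (new)  [load 20/32]
  19 → side 9 (new)  [load 19/32]
9 tape sides opened.

9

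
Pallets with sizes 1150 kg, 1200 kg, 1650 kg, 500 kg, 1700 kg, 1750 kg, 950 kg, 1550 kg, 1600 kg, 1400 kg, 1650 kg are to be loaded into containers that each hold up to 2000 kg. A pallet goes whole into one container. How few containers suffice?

Total = 1750 + 1700 + 1650 + 1650 + 1600 + 1550 + 1400 + 1200 + 1150 + 950 + 500 = 15100 kg.
Lower bound: ⌈15100/2000⌉ = 8 containers.
Also, 9 pallets each exceed 1000 kg, and no two of those can share a container, so at least 9 containers are needed.
A packing using 10 containers:
  container 1: 1750 = 1750
  container 2: 1700 = 1700
  container 3: 1650 = 1650
  container 4: 1650 = 1650
  container 5: 1600 = 1600
  container 6: 1550 = 1550
  container 7: 1400 + 500 = 1900
  container 8: 1200 = 1200
  container 9: 1150 = 1150
  container 10: 950 = 950
No arrangement into 9 containers stays within capacity, so 10 is optimal.

10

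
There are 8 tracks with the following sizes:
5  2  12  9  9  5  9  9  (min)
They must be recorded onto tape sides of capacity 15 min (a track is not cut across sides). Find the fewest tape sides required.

Total = 12 + 9 + 9 + 9 + 9 + 5 + 5 + 2 = 60 min.
Lower bound: ⌈60/15⌉ = 4 tape sides.
Also, 5 tracks each exceed 15/2 min, and no two of those can share a side, so at least 5 tape sides are needed.
A packing using 5 tape sides:
  side 1: 12 + 2 = 14
  side 2: 9 + 5 = 14
  side 3: 9 + 5 = 14
  side 4: 9 = 9
  side 5: 9 = 9
This matches the lower bound, so 5 is optimal.

5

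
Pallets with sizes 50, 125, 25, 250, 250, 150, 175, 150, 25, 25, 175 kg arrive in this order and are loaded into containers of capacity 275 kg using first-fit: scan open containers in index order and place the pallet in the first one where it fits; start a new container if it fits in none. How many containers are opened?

7

  50 → container 1 (new)  [load 50/275]
  125 → container 1  [load 175/275]
  25 → container 1  [load 200/275]
  250 → container 2 (new)  [load 250/275]
  250 → container 3 (new)  [load 250/275]
  150 → container 4 (new)  [load 150/275]
  175 → container 5 (new)  [load 175/275]
  150 → container 6 (new)  [load 150/275]
  25 → container 1  [load 225/275]
  25 → container 1  [load 250/275]
  175 → container 7 (new)  [load 175/275]
7 containers opened.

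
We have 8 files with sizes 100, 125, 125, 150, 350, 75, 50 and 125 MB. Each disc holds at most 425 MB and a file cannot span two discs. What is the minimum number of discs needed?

3

Total = 350 + 150 + 125 + 125 + 125 + 100 + 75 + 50 = 1100 MB.
Lower bound: ⌈1100/425⌉ = 3 discs.
A packing using 3 discs:
  disc 1: 350 + 75 = 425
  disc 2: 150 + 125 + 125 = 400
  disc 3: 125 + 100 + 50 = 275
This matches the lower bound, so 3 is optimal.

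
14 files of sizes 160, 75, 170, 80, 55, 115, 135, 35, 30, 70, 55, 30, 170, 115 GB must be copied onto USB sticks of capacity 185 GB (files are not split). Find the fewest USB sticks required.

Total = 170 + 170 + 160 + 135 + 115 + 115 + 80 + 75 + 70 + 55 + 55 + 35 + 30 + 30 = 1295 GB.
Lower bound: ⌈1295/185⌉ = 7 USB sticks.
A packing using 8 USB sticks:
  USB stick 1: 170 = 170
  USB stick 2: 170 = 170
  USB stick 3: 160 = 160
  USB stick 4: 135 + 35 = 170
  USB stick 5: 115 + 70 = 185
  USB stick 6: 115 + 55 = 170
  USB stick 7: 80 + 75 + 30 = 185
  USB stick 8: 55 + 30 = 85
No arrangement into 7 USB sticks stays within capacity, so 8 is optimal.

8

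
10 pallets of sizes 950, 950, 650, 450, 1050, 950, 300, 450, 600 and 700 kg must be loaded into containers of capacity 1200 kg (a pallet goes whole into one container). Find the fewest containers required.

Total = 1050 + 950 + 950 + 950 + 700 + 650 + 600 + 450 + 450 + 300 = 7050 kg.
Lower bound: ⌈7050/1200⌉ = 6 containers.
A packing using 7 containers:
  container 1: 1050 = 1050
  container 2: 950 = 950
  container 3: 950 = 950
  container 4: 950 = 950
  container 5: 700 + 450 = 1150
  container 6: 650 + 450 = 1100
  container 7: 600 + 300 = 900
No arrangement into 6 containers stays within capacity, so 7 is optimal.

7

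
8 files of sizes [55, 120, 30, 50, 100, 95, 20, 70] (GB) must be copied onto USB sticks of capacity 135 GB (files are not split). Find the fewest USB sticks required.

Total = 120 + 100 + 95 + 70 + 55 + 50 + 30 + 20 = 540 GB.
Lower bound: ⌈540/135⌉ = 4 USB sticks.
A packing using 5 USB sticks:
  USB stick 1: 120 = 120
  USB stick 2: 100 + 30 = 130
  USB stick 3: 95 + 20 = 115
  USB stick 4: 70 + 55 = 125
  USB stick 5: 50 = 50
No arrangement into 4 USB sticks stays within capacity, so 5 is optimal.

5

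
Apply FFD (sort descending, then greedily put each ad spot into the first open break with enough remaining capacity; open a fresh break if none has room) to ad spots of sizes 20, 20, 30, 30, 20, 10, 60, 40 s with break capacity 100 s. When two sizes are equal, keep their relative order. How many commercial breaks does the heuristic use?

Sorted descending: 60, 40, 30, 30, 20, 20, 20, 10.
  60 → break 1 (new)  [load 60/100]
  40 → break 1  [load 100/100]
  30 → break 2 (new)  [load 30/100]
  30 → break 2  [load 60/100]
  20 → break 2  [load 80/100]
  20 → break 2  [load 100/100]
  20 → break 3 (new)  [load 20/100]
  10 → break 3  [load 30/100]
3 commercial breaks opened.

3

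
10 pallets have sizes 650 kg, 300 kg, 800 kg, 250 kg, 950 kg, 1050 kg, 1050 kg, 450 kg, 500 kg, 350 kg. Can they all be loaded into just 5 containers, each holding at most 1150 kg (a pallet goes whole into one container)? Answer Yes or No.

No

Total = 6350 kg; ⌈6350/1150⌉ = 6.
At least 6 containers are required, but only 5 are allowed.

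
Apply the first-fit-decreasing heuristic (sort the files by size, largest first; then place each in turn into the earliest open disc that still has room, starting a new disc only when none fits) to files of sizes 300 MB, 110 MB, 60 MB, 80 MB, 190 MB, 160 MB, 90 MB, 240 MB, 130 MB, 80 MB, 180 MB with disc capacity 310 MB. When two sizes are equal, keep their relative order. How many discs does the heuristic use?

Sorted descending: 300, 240, 190, 180, 160, 130, 110, 90, 80, 80, 60.
  300 → disc 1 (new)  [load 300/310]
  240 → disc 2 (new)  [load 240/310]
  190 → disc 3 (new)  [load 190/310]
  180 → disc 4 (new)  [load 180/310]
  160 → disc 5 (new)  [load 160/310]
  130 → disc 4  [load 310/310]
  110 → disc 3  [load 300/310]
  90 → disc 5  [load 250/310]
  80 → disc 6 (new)  [load 80/310]
  80 → disc 6  [load 160/310]
  60 → disc 2  [load 300/310]
6 discs opened.

6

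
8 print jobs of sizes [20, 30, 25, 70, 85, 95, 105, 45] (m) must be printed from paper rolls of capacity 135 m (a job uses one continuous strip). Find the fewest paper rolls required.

4

Total = 105 + 95 + 85 + 70 + 45 + 30 + 25 + 20 = 475 m.
Lower bound: ⌈475/135⌉ = 4 paper rolls.
A packing using 4 paper rolls:
  roll 1: 105 + 30 = 135
  roll 2: 95 + 25 = 120
  roll 3: 85 + 45 = 130
  roll 4: 70 + 20 = 90
This matches the lower bound, so 4 is optimal.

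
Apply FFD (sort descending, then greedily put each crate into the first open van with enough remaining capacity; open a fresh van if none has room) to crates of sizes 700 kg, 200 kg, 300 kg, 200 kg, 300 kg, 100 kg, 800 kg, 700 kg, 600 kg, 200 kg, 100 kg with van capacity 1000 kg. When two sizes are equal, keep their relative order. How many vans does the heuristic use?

5

Sorted descending: 800, 700, 700, 600, 300, 300, 200, 200, 200, 100, 100.
  800 → van 1 (new)  [load 800/1000]
  700 → van 2 (new)  [load 700/1000]
  700 → van 3 (new)  [load 700/1000]
  600 → van 4 (new)  [load 600/1000]
  300 → van 2  [load 1000/1000]
  300 → van 3  [load 1000/1000]
  200 → van 1  [load 1000/1000]
  200 → van 4  [load 800/1000]
  200 → van 4  [load 1000/1000]
  100 → van 5 (new)  [load 100/1000]
  100 → van 5  [load 200/1000]
5 vans opened.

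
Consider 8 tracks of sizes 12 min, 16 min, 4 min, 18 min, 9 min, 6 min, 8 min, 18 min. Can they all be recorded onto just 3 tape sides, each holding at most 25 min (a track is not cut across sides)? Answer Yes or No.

No

Total = 91 min; ⌈91/25⌉ = 4.
At least 4 tape sides are required, but only 3 are allowed.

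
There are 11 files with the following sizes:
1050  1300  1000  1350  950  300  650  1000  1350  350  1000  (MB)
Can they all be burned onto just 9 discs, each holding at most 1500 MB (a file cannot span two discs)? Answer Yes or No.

Yes

A valid assignment using 9 discs:
  disc 1: 1350 = 1350
  disc 2: 1350 = 1350
  disc 3: 1300 = 1300
  disc 4: 1050 + 350 = 1400
  disc 5: 1000 + 300 = 1300
  disc 6: 1000 = 1000
  disc 7: 1000 = 1000
  disc 8: 950 = 950
  disc 9: 650 = 650
Every load is within 1500 MB, so 9 discs suffice.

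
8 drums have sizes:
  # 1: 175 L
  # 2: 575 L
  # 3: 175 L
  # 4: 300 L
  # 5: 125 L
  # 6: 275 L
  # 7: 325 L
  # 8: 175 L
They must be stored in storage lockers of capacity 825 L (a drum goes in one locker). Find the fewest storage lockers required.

Total = 575 + 325 + 300 + 275 + 175 + 175 + 175 + 125 = 2125 L.
Lower bound: ⌈2125/825⌉ = 3 storage lockers.
A packing using 3 storage lockers:
  locker 1: 575 + 175 = 750
  locker 2: 325 + 300 + 175 = 800
  locker 3: 275 + 175 + 125 = 575
This matches the lower bound, so 3 is optimal.

3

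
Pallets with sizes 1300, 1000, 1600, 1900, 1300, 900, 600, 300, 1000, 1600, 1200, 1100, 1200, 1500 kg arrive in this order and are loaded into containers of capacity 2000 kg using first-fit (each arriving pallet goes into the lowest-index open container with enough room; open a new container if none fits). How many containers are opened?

  1300 → container 1 (new)  [load 1300/2000]
  1000 → container 2 (new)  [load 1000/2000]
  1600 → container 3 (new)  [load 1600/2000]
  1900 → container 4 (new)  [load 1900/2000]
  1300 → container 5 (new)  [load 1300/2000]
  900 → container 2  [load 1900/2000]
  600 → container 1  [load 1900/2000]
  300 → container 3  [load 1900/2000]
  1000 → container 6 (new)  [load 1000/2000]
  1600 → container 7 (new)  [load 1600/2000]
  1200 → container 8 (new)  [load 1200/2000]
  1100 → container 9 (new)  [load 1100/2000]
  1200 → container 10 (new)  [load 1200/2000]
  1500 → container 11 (new)  [load 1500/2000]
11 containers opened.

11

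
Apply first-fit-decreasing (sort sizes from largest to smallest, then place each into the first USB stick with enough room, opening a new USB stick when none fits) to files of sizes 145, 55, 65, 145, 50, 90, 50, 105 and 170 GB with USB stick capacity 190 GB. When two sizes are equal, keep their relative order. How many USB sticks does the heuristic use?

6

Sorted descending: 170, 145, 145, 105, 90, 65, 55, 50, 50.
  170 → USB stick 1 (new)  [load 170/190]
  145 → USB stick 2 (new)  [load 145/190]
  145 → USB stick 3 (new)  [load 145/190]
  105 → USB stick 4 (new)  [load 105/190]
  90 → USB stick 5 (new)  [load 90/190]
  65 → USB stick 4  [load 170/190]
  55 → USB stick 5  [load 145/190]
  50 → USB stick 6 (new)  [load 50/190]
  50 → USB stick 6  [load 100/190]
6 USB sticks opened.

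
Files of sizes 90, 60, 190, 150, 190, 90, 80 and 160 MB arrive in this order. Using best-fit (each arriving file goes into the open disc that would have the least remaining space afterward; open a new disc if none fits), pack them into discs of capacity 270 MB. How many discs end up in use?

  90 → disc 1 (new)  [load 90/270]
  60 → disc 1  [load 150/270]
  190 → disc 2 (new)  [load 190/270]
  150 → disc 3 (new)  [load 150/270]
  190 → disc 4 (new)  [load 190/270]
  90 → disc 1  [load 240/270]
  80 → disc 2  [load 270/270]
  160 → disc 5 (new)  [load 160/270]
5 discs opened.

5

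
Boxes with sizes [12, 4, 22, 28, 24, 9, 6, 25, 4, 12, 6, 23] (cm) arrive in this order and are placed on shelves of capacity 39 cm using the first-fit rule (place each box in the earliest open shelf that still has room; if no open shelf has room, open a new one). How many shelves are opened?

5

  12 → shelf 1 (new)  [load 12/39]
  4 → shelf 1  [load 16/39]
  22 → shelf 1  [load 38/39]
  28 → shelf 2 (new)  [load 28/39]
  24 → shelf 3 (new)  [load 24/39]
  9 → shelf 2  [load 37/39]
  6 → shelf 3  [load 30/39]
  25 → shelf 4 (new)  [load 25/39]
  4 → shelf 3  [load 34/39]
  12 → shelf 4  [load 37/39]
  6 → shelf 5 (new)  [load 6/39]
  23 → shelf 5  [load 29/39]
5 shelves opened.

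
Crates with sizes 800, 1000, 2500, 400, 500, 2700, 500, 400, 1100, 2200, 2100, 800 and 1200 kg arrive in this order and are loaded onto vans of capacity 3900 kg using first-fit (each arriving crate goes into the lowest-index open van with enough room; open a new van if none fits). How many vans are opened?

  800 → van 1 (new)  [load 800/3900]
  1000 → van 1  [load 1800/3900]
  2500 → van 2 (new)  [load 2500/3900]
  400 → van 1  [load 2200/3900]
  500 → van 1  [load 2700/3900]
  2700 → van 3 (new)  [load 2700/3900]
  500 → van 1  [load 3200/3900]
  400 → van 1  [load 3600/3900]
  1100 → van 2  [load 3600/3900]
  2200 → van 4 (new)  [load 2200/3900]
  2100 → van 5 (new)  [load 2100/3900]
  800 → van 3  [load 3500/3900]
  1200 → van 4  [load 3400/3900]
5 vans opened.

5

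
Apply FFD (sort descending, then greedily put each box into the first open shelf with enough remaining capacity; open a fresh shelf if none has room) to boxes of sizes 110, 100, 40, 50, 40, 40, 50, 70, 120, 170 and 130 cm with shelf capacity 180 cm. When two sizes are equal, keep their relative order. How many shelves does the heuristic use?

Sorted descending: 170, 130, 120, 110, 100, 70, 50, 50, 40, 40, 40.
  170 → shelf 1 (new)  [load 170/180]
  130 → shelf 2 (new)  [load 130/180]
  120 → shelf 3 (new)  [load 120/180]
  110 → shelf 4 (new)  [load 110/180]
  100 → shelf 5 (new)  [load 100/180]
  70 → shelf 4  [load 180/180]
  50 → shelf 2  [load 180/180]
  50 → shelf 3  [load 170/180]
  40 → shelf 5  [load 140/180]
  40 → shelf 5  [load 180/180]
  40 → shelf 6 (new)  [load 40/180]
6 shelves opened.

6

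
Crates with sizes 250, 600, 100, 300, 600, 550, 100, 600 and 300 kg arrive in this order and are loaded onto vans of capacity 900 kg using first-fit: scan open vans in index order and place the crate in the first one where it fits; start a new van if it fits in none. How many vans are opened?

  250 → van 1 (new)  [load 250/900]
  600 → van 1  [load 850/900]
  100 → van 2 (new)  [load 100/900]
  300 → van 2  [load 400/900]
  600 → van 3 (new)  [load 600/900]
  550 → van 4 (new)  [load 550/900]
  100 → van 2  [load 500/900]
  600 → van 5 (new)  [load 600/900]
  300 → van 2  [load 800/900]
5 vans opened.

5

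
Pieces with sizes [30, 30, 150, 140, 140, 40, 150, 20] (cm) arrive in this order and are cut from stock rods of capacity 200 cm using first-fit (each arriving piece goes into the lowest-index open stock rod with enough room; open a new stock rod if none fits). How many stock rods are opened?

4

  30 → stock rod 1 (new)  [load 30/200]
  30 → stock rod 1  [load 60/200]
  150 → stock rod 2 (new)  [load 150/200]
  140 → stock rod 1  [load 200/200]
  140 → stock rod 3 (new)  [load 140/200]
  40 → stock rod 2  [load 190/200]
  150 → stock rod 4 (new)  [load 150/200]
  20 → stock rod 3  [load 160/200]
4 stock rods opened.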